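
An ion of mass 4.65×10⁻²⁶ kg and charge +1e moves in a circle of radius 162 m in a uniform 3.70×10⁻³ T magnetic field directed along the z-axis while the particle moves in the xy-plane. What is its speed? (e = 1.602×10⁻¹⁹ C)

From |q|vB = mv²/r, v = |q|Br/m.
v = (1.602×10⁻¹⁹)(3.70×10⁻³)(162)/4.65×10⁻²⁶ ≈ 2.07×10⁶ m/s.

v ≈ 2.07×10⁶ m/s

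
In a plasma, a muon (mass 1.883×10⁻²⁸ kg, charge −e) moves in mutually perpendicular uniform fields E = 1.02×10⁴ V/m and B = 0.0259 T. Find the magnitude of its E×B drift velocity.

The E×B drift speed is v_d = E/B.
v_d = 1.02×10⁴/0.0259 = 3.94×10⁵ m/s.

v_d ≈ 3.94×10⁵ m/s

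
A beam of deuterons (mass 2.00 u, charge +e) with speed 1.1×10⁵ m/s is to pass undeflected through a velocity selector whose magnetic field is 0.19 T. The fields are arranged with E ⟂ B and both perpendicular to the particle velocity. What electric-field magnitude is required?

E = 2.1×10⁴ V/m

For straight-line motion qE = qvB, so E = vB.
E = 1.1×10⁵ × 0.19 = 2.1×10⁴ V/m.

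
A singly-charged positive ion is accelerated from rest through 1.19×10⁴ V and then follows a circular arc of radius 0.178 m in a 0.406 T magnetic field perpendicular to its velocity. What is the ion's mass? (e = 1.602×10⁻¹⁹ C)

Combine |q|V = ½mv² and r = mv/(|q|B): eliminate v to get m = qB²r²/(2V).
m = (1.602×10⁻¹⁹)(0.406)²(0.178)²/(2·1.19×10⁴) ≈ 3.52×10⁻²⁶ kg.

m ≈ 3.52×10⁻²⁶ kg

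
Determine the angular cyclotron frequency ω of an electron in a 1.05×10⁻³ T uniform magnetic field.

ω = |q|B/m.
ω = (1.602×10⁻¹⁹)(1.05×10⁻³)/9.109×10⁻³¹ ≈ 1.85×10⁸ rad/s.

ω ≈ 1.85×10⁸ rad/s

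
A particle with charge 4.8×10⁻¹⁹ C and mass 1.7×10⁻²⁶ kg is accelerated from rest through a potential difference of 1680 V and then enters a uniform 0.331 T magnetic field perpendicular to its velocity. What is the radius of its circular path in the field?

Acceleration: |q|V = ½mv² ⇒ v = √(2|q|V/m) = √(2·4.8×10⁻¹⁹·1680/1.7×10⁻²⁶) ≈ 3.080×10⁵ m/s.
In the field: r = mv/(|q|B) = (1.7×10⁻²⁶)(3.080×10⁵)/((4.8×10⁻¹⁹)(0.331)) ≈ 0.0330 m.

r ≈ 0.0330 m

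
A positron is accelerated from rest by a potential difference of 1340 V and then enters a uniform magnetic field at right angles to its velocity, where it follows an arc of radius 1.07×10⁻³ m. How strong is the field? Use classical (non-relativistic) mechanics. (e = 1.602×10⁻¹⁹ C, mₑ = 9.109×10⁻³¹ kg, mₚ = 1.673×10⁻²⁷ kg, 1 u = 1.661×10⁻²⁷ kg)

v = √(2|q|V/m) = √(2·1.602×10⁻¹⁹·1340/9.109×10⁻³¹) ≈ 2.171×10⁷ m/s.
B = mv/(|q|r) = (9.109×10⁻³¹)(2.171×10⁷)/((1.602×10⁻¹⁹)(1.07×10⁻³)) ≈ 0.115 T.

B ≈ 0.115 T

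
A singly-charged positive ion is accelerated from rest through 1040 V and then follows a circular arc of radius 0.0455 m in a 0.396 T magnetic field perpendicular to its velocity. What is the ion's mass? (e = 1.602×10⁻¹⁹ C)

m ≈ 2.50×10⁻²⁶ kg

Combine |q|V = ½mv² and r = mv/(|q|B): eliminate v to get m = qB²r²/(2V).
m = (1.602×10⁻¹⁹)(0.396)²(0.0455)²/(2·1040) ≈ 2.50×10⁻²⁶ kg.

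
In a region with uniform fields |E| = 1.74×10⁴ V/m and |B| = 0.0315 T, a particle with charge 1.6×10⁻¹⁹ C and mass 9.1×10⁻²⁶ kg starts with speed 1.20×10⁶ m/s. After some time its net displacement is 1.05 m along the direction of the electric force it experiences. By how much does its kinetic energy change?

The magnetic force is always ⟂ v and does no work; only the electric force changes KE.
ΔKE = F_E · d = |q|E d = (1.6×10⁻¹⁹)(1.74×10⁴)(1.05) ≈ 2.92×10⁻¹⁵ J.

ΔKE ≈ 2.92×10⁻¹⁵ J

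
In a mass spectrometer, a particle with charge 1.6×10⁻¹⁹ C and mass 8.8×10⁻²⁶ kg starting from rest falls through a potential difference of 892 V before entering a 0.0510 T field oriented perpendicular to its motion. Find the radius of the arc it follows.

Acceleration: |q|V = ½mv² ⇒ v = √(2|q|V/m) = √(2·1.6×10⁻¹⁹·892/8.8×10⁻²⁶) ≈ 5.695×10⁴ m/s.
In the field: r = mv/(|q|B) = (8.8×10⁻²⁶)(5.695×10⁴)/((1.6×10⁻¹⁹)(0.0510)) ≈ 0.614 m.

r ≈ 0.614 m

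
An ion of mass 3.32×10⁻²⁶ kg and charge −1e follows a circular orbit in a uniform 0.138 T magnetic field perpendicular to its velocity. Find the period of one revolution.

T ≈ 9.44×10⁻⁶ s

The cyclotron period depends only on m, q, B: T = 2πm/(|q|B).
T = 2π(3.32×10⁻²⁶)/((1.602×10⁻¹⁹)(0.138)) ≈ 9.44×10⁻⁶ s.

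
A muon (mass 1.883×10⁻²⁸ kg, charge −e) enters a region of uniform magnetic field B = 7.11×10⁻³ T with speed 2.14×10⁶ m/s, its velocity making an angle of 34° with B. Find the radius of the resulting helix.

v⊥ = v sinθ = 2.14×10⁶·sin34° ≈ 1.197×10⁶ m/s.
r = m v⊥/(|q|B) = (1.883×10⁻²⁸)(1.197×10⁶)/((1.602×10⁻¹⁹)(7.11×10⁻³)) ≈ 0.198 m.

r ≈ 0.198 m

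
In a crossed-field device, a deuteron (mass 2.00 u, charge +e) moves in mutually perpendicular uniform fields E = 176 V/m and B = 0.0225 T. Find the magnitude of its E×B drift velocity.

The steady drift has the magnetic force balancing the electric force, so v_d = E/B.
v_d = 176/0.0225 = 7820 m/s.

v_d ≈ 7820 m/s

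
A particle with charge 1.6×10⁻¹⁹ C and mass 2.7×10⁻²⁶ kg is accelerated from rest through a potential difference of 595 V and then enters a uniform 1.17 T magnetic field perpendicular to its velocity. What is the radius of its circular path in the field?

Acceleration: |q|V = ½mv² ⇒ v = √(2|q|V/m) = √(2·1.6×10⁻¹⁹·595/2.7×10⁻²⁶) ≈ 8.398×10⁴ m/s.
In the field: r = mv/(|q|B) = (2.7×10⁻²⁶)(8.398×10⁴)/((1.6×10⁻¹⁹)(1.17)) ≈ 0.0121 m.

r ≈ 0.0121 m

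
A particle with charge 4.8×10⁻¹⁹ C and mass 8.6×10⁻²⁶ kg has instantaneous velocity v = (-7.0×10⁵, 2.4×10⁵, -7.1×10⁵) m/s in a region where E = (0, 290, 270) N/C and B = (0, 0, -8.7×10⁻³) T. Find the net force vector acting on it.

F ≈ (-1.00×10⁻¹⁵, -2.78×10⁻¹⁵, 1.30×10⁻¹⁶) N

v×B = (-2090, -6090, 0) N/C.
E + v×B = (-2090, -5800, 270) N/C.
F = q(E + v×B) = (4.8×10⁻¹⁹ C)·(-2090, -5800, 270) = (-1.00×10⁻¹⁵, -2.78×10⁻¹⁵, 1.30×10⁻¹⁶) N.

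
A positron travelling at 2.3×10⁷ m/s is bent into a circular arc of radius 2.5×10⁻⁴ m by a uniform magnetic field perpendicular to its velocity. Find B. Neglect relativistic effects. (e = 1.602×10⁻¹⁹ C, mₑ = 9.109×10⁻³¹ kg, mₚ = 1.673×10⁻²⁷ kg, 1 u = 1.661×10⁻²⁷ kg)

B ≈ 0.52 T

From |q|vB = mv²/r, B = mv/(|q|r).
B = (9.109×10⁻³¹)(2.3×10⁷)/((1.602×10⁻¹⁹)(2.5×10⁻⁴)) ≈ 0.52 T.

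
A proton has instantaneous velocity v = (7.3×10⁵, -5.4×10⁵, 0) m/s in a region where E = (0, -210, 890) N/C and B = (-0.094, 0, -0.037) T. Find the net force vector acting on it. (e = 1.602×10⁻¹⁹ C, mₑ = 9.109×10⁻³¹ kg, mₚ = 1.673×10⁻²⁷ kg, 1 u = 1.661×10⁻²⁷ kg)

F ≈ (3.20×10⁻¹⁵, 4.29×10⁻¹⁵, -7.99×10⁻¹⁵) N

v×B = (2.00×10⁴, 2.70×10⁴, -5.08×10⁴) N/C.
E + v×B = (2.00×10⁴, 2.68×10⁴, -4.99×10⁴) N/C.
F = q(E + v×B) = (1.602×10⁻¹⁹ C)·(2.00×10⁴, 2.68×10⁴, -4.99×10⁴) = (3.20×10⁻¹⁵, 4.29×10⁻¹⁵, -7.99×10⁻¹⁵) N.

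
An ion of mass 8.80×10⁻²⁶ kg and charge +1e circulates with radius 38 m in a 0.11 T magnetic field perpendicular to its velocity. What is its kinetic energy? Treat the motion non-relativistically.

KE ≈ 1.6×10⁷ eV

v = |q|Br/m, then KE = ½mv² = (qBr)²/(2m).
v = (1.602×10⁻¹⁹)(0.11)(38)/8.80×10⁻²⁶ ≈ 7.610×10⁶ m/s.
KE = ½(8.80×10⁻²⁶)(7.610×10⁶)² ≈ 2.5×10⁻¹² J = 1.6×10⁷ eV.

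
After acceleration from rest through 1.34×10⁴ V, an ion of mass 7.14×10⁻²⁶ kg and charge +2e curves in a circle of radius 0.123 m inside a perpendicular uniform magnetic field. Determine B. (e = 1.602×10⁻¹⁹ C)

B ≈ 0.628 T

v = √(2|q|V/m) = √(2·3.204×10⁻¹⁹·1.34×10⁴/7.14×10⁻²⁶) ≈ 3.468×10⁵ m/s.
B = mv/(|q|r) = (7.14×10⁻²⁶)(3.468×10⁵)/((3.204×10⁻¹⁹)(0.123)) ≈ 0.628 T.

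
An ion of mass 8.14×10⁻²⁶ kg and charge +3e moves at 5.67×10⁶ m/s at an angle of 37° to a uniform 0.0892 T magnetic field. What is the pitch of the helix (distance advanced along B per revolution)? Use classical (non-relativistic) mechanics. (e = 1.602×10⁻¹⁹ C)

v∥ = v cosθ = 5.67×10⁶·cos37° ≈ 4.528×10⁶ m/s.
T = 2πm/(|q|B) = 2π(8.14×10⁻²⁶)/((4.806×10⁻¹⁹)(0.0892)) ≈ 1.193×10⁻⁵ s.
pitch = v∥ T = (4.528×10⁶)(1.193×10⁻⁵) ≈ 54.0 m.

p ≈ 54.0 m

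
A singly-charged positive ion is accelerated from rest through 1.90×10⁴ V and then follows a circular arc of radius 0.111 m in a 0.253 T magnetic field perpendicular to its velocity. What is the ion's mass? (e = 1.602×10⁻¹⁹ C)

m ≈ 3.32×10⁻²⁷ kg

Combine |q|V = ½mv² and r = mv/(|q|B): eliminate v to get m = qB²r²/(2V).
m = (1.602×10⁻¹⁹)(0.253)²(0.111)²/(2·1.90×10⁴) ≈ 3.32×10⁻²⁷ kg.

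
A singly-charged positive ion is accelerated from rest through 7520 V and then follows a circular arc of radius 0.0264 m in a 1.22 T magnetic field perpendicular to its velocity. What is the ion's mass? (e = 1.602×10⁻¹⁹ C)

Combine |q|V = ½mv² and r = mv/(|q|B): eliminate v to get m = qB²r²/(2V).
m = (1.602×10⁻¹⁹)(1.22)²(0.0264)²/(2·7520) ≈ 1.10×10⁻²⁶ kg.

m ≈ 1.10×10⁻²⁶ kg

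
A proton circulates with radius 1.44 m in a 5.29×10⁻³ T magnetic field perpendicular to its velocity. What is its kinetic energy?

v = |q|Br/m, then KE = ½mv² = (qBr)²/(2m).
v = (1.602×10⁻¹⁹)(5.29×10⁻³)(1.44)/1.673×10⁻²⁷ ≈ 7.294×10⁵ m/s.
KE = ½(1.673×10⁻²⁷)(7.294×10⁵)² ≈ 4.45×10⁻¹⁶ J = 2780 eV.

KE ≈ 2780 eV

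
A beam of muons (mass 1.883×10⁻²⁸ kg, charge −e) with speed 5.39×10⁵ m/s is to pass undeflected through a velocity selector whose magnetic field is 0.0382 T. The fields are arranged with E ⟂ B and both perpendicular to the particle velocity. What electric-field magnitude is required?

For straight-line motion qE = qvB, so E = vB.
E = 5.39×10⁵ × 0.0382 = 2.06×10⁴ V/m.

E = 2.06×10⁴ V/m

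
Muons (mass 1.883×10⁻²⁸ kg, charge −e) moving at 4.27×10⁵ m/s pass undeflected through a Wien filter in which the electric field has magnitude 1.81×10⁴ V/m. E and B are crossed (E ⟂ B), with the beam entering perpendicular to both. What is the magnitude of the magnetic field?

B = 0.0424 T

Balance of forces in the selector: qE = qvB ⇒ B = E/v.
B = 1.81×10⁴/4.27×10⁵ = 0.0424 T.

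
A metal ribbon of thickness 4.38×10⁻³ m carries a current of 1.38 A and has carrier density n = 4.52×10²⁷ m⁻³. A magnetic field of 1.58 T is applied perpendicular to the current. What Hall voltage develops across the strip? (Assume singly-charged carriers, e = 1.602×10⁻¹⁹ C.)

V_H = IB/(n e t).
V_H = (1.38)(1.58)/((4.52×10²⁷)(1.602×10⁻¹⁹)(4.38×10⁻³)) ≈ 6.87×10⁻⁷ V.

V_H ≈ 6.87×10⁻⁷ V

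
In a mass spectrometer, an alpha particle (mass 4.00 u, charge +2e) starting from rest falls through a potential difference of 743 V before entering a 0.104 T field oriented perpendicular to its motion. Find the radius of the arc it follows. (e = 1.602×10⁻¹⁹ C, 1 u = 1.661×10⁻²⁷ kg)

Acceleration: |q|V = ½mv² ⇒ v = √(2|q|V/m) = √(2·3.204×10⁻¹⁹·743/6.644×10⁻²⁷) ≈ 2.677×10⁵ m/s.
In the field: r = mv/(|q|B) = (6.644×10⁻²⁷)(2.677×10⁵)/((3.204×10⁻¹⁹)(0.104)) ≈ 0.0534 m.

r ≈ 0.0534 m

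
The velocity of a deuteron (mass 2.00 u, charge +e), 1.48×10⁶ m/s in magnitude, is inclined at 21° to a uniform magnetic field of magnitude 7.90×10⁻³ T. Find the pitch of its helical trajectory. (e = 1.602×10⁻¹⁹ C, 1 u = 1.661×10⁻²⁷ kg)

v∥ = v cosθ = 1.48×10⁶·cos21° ≈ 1.382×10⁶ m/s.
T = 2πm/(|q|B) = 2π(3.322×10⁻²⁷)/((1.602×10⁻¹⁹)(7.90×10⁻³)) ≈ 1.649×10⁻⁵ s.
pitch = v∥ T = (1.382×10⁶)(1.649×10⁻⁵) ≈ 22.8 m.

p ≈ 22.8 m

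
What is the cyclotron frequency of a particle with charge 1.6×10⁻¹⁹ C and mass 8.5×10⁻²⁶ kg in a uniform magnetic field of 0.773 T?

f ≈ 2.32×10⁵ Hz

f = |q|B/(2πm).
f = (1.6×10⁻¹⁹)(0.773)/(2π·8.5×10⁻²⁶) ≈ 2.32×10⁵ Hz.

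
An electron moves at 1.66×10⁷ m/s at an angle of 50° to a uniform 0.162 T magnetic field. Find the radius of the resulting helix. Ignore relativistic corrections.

v⊥ = v sinθ = 1.66×10⁷·sin50° ≈ 1.272×10⁷ m/s.
r = m v⊥/(|q|B) = (9.109×10⁻³¹)(1.272×10⁷)/((1.602×10⁻¹⁹)(0.162)) ≈ 4.46×10⁻⁴ m.

r ≈ 4.46×10⁻⁴ m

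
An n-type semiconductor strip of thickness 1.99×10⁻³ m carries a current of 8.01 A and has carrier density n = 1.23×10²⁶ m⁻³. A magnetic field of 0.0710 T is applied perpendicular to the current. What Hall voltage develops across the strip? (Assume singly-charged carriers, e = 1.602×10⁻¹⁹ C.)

V_H = IB/(n e t).
V_H = (8.01)(0.0710)/((1.23×10²⁶)(1.602×10⁻¹⁹)(1.99×10⁻³)) ≈ 1.45×10⁻⁵ V.

V_H ≈ 1.45×10⁻⁵ V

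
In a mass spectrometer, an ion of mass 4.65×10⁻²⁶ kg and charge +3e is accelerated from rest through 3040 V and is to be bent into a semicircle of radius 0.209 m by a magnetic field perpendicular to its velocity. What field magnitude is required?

B ≈ 0.116 T

v = √(2|q|V/m) = √(2·4.806×10⁻¹⁹·3040/4.65×10⁻²⁶) ≈ 2.507×10⁵ m/s.
B = mv/(|q|r) = (4.65×10⁻²⁶)(2.507×10⁵)/((4.806×10⁻¹⁹)(0.209)) ≈ 0.116 T.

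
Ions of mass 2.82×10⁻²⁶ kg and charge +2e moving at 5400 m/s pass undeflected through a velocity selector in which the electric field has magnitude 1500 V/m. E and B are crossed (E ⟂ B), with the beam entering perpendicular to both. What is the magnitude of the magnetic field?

B = 0.28 T

Balance of forces in the selector: qE = qvB ⇒ B = E/v.
B = 1500/5400 = 0.28 T.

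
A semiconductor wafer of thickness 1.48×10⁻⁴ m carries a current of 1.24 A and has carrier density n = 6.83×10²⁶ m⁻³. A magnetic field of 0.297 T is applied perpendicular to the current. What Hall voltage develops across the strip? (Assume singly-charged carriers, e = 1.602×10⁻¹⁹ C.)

V_H = IB/(n e t).
V_H = (1.24)(0.297)/((6.83×10²⁶)(1.602×10⁻¹⁹)(1.48×10⁻⁴)) ≈ 2.27×10⁻⁵ V.

V_H ≈ 2.27×10⁻⁵ V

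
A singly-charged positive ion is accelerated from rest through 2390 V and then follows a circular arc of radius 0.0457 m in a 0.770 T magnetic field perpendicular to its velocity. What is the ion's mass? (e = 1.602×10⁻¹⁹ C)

Combine |q|V = ½mv² and r = mv/(|q|B): eliminate v to get m = qB²r²/(2V).
m = (1.602×10⁻¹⁹)(0.770)²(0.0457)²/(2·2390) ≈ 4.15×10⁻²⁶ kg.

m ≈ 4.15×10⁻²⁶ kg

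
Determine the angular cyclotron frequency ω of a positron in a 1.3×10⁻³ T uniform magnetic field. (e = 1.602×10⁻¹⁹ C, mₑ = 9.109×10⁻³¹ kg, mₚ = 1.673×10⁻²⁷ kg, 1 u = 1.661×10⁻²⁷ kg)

ω = |q|B/m.
ω = (1.602×10⁻¹⁹)(1.3×10⁻³)/9.109×10⁻³¹ ≈ 2.3×10⁸ rad/s.

ω ≈ 2.3×10⁸ rad/s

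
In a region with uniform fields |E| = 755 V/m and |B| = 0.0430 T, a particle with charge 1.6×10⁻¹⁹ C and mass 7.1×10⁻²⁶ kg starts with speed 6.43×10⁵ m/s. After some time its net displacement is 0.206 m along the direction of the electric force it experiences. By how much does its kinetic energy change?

The magnetic force is always ⟂ v and does no work; only the electric force changes KE.
ΔKE = F_E · d = |q|E d = (1.6×10⁻¹⁹)(755)(0.206) ≈ 2.49×10⁻¹⁷ J.

ΔKE ≈ 2.49×10⁻¹⁷ J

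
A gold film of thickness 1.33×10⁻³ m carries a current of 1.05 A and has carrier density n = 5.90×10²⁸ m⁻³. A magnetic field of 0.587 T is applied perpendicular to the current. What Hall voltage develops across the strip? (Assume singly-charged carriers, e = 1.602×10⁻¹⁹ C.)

V_H = IB/(n e t).
V_H = (1.05)(0.587)/((5.90×10²⁸)(1.602×10⁻¹⁹)(1.33×10⁻³)) ≈ 4.90×10⁻⁸ V.

V_H ≈ 4.90×10⁻⁸ V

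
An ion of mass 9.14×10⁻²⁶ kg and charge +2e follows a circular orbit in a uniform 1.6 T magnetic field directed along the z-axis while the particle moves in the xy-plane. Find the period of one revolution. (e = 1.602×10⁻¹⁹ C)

The cyclotron period depends only on m, q, B: T = 2πm/(|q|B).
T = 2π(9.14×10⁻²⁶)/((3.204×10⁻¹⁹)(1.6)) ≈ 1.1×10⁻⁶ s.

T ≈ 1.1×10⁻⁶ s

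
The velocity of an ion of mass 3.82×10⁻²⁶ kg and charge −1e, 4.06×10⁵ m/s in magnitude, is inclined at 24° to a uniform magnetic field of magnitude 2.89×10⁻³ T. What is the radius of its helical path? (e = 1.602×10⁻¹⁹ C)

v⊥ = v sinθ = 4.06×10⁵·sin24° ≈ 1.651×10⁵ m/s.
r = m v⊥/(|q|B) = (3.82×10⁻²⁶)(1.651×10⁵)/((1.602×10⁻¹⁹)(2.89×10⁻³)) ≈ 13.6 m.

r ≈ 13.6 m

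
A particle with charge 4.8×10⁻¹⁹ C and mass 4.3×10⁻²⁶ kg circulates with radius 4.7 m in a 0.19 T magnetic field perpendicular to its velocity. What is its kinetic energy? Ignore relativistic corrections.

v = |q|Br/m, then KE = ½mv² = (qBr)²/(2m).
v = (4.8×10⁻¹⁹)(0.19)(4.7)/4.3×10⁻²⁶ ≈ 9.968×10⁶ m/s.
KE = ½(4.3×10⁻²⁶)(9.968×10⁶)² ≈ 2.1×10⁻¹² J = 1.3×10⁷ eV.

KE ≈ 1.3×10⁷ eV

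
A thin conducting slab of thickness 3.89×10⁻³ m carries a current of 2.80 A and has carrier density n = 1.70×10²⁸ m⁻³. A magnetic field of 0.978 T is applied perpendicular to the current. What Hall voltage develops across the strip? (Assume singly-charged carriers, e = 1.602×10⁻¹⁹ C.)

V_H ≈ 2.58×10⁻⁷ V

V_H = IB/(n e t).
V_H = (2.80)(0.978)/((1.70×10²⁸)(1.602×10⁻¹⁹)(3.89×10⁻³)) ≈ 2.58×10⁻⁷ V.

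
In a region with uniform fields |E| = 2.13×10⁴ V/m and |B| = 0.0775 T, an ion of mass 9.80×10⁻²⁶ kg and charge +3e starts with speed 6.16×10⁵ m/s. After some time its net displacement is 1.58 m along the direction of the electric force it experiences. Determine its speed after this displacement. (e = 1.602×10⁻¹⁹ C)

B does no work; ΔKE = |q|E d.
½mv_f² = ½mv₀² + |q|Ed = ½(9.80×10⁻²⁶)(6.16×10⁵)² + (4.806×10⁻¹⁹)(2.13×10⁴)(1.58) ≈ 1.859×10⁻¹⁴ J + 1.617×10⁻¹⁴ J ≈ 3.477×10⁻¹⁴ J.
v_f = √(2·3.477×10⁻¹⁴/9.80×10⁻²⁶) ≈ 8.42×10⁵ m/s.

v_f ≈ 8.42×10⁵ m/s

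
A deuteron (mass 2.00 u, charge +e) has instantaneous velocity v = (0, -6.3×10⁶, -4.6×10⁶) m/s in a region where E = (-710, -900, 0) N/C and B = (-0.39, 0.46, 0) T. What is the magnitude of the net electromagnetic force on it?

v×B = (2.12×10⁶, 1.79×10⁶, -2.46×10⁶) N/C.
E + v×B = (2.12×10⁶, 1.79×10⁶, -2.46×10⁶) N/C.
F = q(E + v×B) = (1.602×10⁻¹⁹ C)·(2.12×10⁶, 1.79×10⁶, -2.46×10⁶) = (3.39×10⁻¹³, 2.87×10⁻¹³, -3.94×10⁻¹³) N.
|F| = 5.94×10⁻¹³ N.

|F| ≈ 5.94×10⁻¹³ N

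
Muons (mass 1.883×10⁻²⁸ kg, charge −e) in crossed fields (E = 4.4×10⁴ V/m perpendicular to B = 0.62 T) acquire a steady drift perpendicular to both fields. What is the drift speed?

v_d ≈ 7.1×10⁴ m/s

The steady drift has the magnetic force balancing the electric force, so v_d = E/B.
v_d = 4.4×10⁴/0.62 = 7.1×10⁴ m/s.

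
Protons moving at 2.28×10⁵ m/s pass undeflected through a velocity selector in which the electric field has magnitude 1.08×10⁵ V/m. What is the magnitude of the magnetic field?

B = 0.474 T

Balance of forces in the selector: qE = qvB ⇒ B = E/v.
B = 1.08×10⁵/2.28×10⁵ = 0.474 T.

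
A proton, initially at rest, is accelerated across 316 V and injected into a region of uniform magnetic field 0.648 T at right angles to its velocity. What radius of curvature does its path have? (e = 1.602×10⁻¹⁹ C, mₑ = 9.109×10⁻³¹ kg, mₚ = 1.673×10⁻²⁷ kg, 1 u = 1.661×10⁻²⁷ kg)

r ≈ 3.96×10⁻³ m

Acceleration: |q|V = ½mv² ⇒ v = √(2|q|V/m) = √(2·1.602×10⁻¹⁹·316/1.673×10⁻²⁷) ≈ 2.460×10⁵ m/s.
In the field: r = mv/(|q|B) = (1.673×10⁻²⁷)(2.460×10⁵)/((1.602×10⁻¹⁹)(0.648)) ≈ 3.96×10⁻³ m.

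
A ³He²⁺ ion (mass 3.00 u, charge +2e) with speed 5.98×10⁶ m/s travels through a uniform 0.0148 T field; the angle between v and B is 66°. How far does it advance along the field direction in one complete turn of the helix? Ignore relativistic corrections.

v∥ = v cosθ = 5.98×10⁶·cos66° ≈ 2.432×10⁶ m/s.
T = 2πm/(|q|B) = 2π(4.983×10⁻²⁷)/((3.204×10⁻¹⁹)(0.0148)) ≈ 6.603×10⁻⁶ s.
pitch = v∥ T = (2.432×10⁶)(6.603×10⁻⁶) ≈ 16.1 m.

p ≈ 16.1 m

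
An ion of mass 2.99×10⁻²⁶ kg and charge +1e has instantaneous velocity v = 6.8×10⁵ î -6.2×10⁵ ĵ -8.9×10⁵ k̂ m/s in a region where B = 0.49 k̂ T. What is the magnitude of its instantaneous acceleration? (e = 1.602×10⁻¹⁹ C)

|a| ≈ 2.42×10¹² m/s²

v×B = (-3.04×10⁵, -3.33×10⁵, 0) N/C.
F = q v×B = (1.602×10⁻¹⁹ C)·(-3.04×10⁵, -3.33×10⁵, 0) = (-4.87×10⁻¹⁴, -5.34×10⁻¹⁴, 0) N.
|a| = |F|/m = 7.224×10⁻¹⁴/2.99×10⁻²⁶ ≈ 2.42×10¹² m/s².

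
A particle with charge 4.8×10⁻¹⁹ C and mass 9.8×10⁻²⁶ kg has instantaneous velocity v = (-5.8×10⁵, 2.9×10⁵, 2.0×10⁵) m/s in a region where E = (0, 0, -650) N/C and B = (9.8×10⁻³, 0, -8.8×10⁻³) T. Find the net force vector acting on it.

v×B = (-2550, -3140, -2840) N/C.
E + v×B = (-2550, -3140, -3490) N/C.
F = q(E + v×B) = (4.8×10⁻¹⁹ C)·(-2550, -3140, -3490) = (-1.22×10⁻¹⁵, -1.51×10⁻¹⁵, -1.68×10⁻¹⁵) N.

F ≈ (-1.22×10⁻¹⁵, -1.51×10⁻¹⁵, -1.68×10⁻¹⁵) N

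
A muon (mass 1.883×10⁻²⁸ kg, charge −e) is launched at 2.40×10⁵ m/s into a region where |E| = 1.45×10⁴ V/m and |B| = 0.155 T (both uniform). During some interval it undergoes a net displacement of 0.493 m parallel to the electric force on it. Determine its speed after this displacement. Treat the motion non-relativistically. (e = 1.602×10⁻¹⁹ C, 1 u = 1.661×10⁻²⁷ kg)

v_f ≈ 3.50×10⁶ m/s

B does no work; ΔKE = |q|E d.
½mv_f² = ½mv₀² + |q|Ed = ½(1.883×10⁻²⁸)(2.40×10⁵)² + (1.602×10⁻¹⁹)(1.45×10⁴)(0.493) ≈ 5.423×10⁻¹⁸ J + 1.145×10⁻¹⁵ J ≈ 1.151×10⁻¹⁵ J.
v_f = √(2·1.151×10⁻¹⁵/1.883×10⁻²⁸) ≈ 3.50×10⁶ m/s.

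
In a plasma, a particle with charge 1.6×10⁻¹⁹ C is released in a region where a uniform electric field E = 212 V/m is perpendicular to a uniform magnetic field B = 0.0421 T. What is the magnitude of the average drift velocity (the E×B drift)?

The steady drift has the magnetic force balancing the electric force, so v_d = E/B.
v_d = 212/0.0421 = 5040 m/s.

v_d ≈ 5040 m/s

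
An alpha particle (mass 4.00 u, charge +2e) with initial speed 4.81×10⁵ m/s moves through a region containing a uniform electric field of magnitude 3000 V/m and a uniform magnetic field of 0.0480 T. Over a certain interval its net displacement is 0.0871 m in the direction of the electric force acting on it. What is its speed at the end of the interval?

v_f ≈ 5.07×10⁵ m/s

B does no work; ΔKE = |q|E d.
½mv_f² = ½mv₀² + |q|Ed = ½(6.644×10⁻²⁷)(4.81×10⁵)² + (3.204×10⁻¹⁹)(3000)(0.0871) ≈ 7.686×10⁻¹⁶ J + 8.372×10⁻¹⁷ J ≈ 8.523×10⁻¹⁶ J.
v_f = √(2·8.523×10⁻¹⁶/6.644×10⁻²⁷) ≈ 5.07×10⁵ m/s.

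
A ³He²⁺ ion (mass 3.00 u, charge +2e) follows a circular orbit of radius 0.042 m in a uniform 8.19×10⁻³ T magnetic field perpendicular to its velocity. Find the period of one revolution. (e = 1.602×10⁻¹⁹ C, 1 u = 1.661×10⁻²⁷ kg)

The cyclotron period depends only on m, q, B: T = 2πm/(|q|B).
T = 2π(4.983×10⁻²⁷)/((3.204×10⁻¹⁹)(8.19×10⁻³)) ≈ 1.19×10⁻⁵ s.

T ≈ 1.19×10⁻⁵ s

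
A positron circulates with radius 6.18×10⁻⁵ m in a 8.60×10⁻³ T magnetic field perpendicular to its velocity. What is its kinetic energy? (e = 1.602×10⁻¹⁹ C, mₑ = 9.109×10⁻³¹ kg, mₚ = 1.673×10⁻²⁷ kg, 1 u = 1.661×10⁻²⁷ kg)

KE ≈ 3.98×10⁻²¹ J

v = |q|Br/m, then KE = ½mv² = (qBr)²/(2m).
v = (1.602×10⁻¹⁹)(8.60×10⁻³)(6.18×10⁻⁵)/9.109×10⁻³¹ ≈ 9.347×10⁴ m/s.
KE = ½(9.109×10⁻³¹)(9.347×10⁴)² ≈ 3.98×10⁻²¹ J.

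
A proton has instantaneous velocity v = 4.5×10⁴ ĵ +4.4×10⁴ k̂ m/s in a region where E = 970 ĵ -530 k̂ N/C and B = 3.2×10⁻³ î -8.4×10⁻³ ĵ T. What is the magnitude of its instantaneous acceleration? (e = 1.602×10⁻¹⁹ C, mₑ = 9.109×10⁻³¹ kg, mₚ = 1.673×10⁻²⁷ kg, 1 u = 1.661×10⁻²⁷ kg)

v×B = (370, 141, -144) N/C.
E + v×B = (370, 1110, -674) N/C.
F = q(E + v×B) = (1.602×10⁻¹⁹ C)·(370, 1110, -674) = (5.92×10⁻¹⁷, 1.78×10⁻¹⁶, -1.08×10⁻¹⁶) N.
|a| = |F|/m = 2.164×10⁻¹⁶/1.673×10⁻²⁷ ≈ 1.29×10¹¹ m/s².

|a| ≈ 1.29×10¹¹ m/s²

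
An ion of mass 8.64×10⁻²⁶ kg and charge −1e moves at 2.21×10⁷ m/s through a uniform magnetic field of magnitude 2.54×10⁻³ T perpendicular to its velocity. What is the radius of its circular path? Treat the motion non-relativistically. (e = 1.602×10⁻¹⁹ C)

The magnetic force provides the centripetal force: |q|vB = mv²/r.
r = mv/(|q|B) = (8.64×10⁻²⁶)(2.21×10⁷)/((1.602×10⁻¹⁹)(2.54×10⁻³)) ≈ 4690 m.

r ≈ 4690 m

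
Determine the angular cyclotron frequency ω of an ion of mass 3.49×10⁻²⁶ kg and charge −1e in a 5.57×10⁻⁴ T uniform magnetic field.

ω = |q|B/m.
ω = (1.602×10⁻¹⁹)(5.57×10⁻⁴)/3.49×10⁻²⁶ ≈ 2560 rad/s.

ω ≈ 2560 rad/s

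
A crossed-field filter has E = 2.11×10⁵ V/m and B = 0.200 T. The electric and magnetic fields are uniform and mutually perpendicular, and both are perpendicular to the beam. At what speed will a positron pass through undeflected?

v = 1.06×10⁶ m/s

Straight-line motion ⇒ electric and magnetic forces cancel, so E = vB.
v = E/B = 2.11×10⁵/0.200 = 1.06×10⁶ m/s.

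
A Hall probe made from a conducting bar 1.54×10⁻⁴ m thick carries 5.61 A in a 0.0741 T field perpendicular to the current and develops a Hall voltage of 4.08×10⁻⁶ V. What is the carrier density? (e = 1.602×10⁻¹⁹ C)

n ≈ 4.13×10²⁷ m⁻³

From V_H = IB/(n e t), n = IB/(V_H e t).
n = (5.61)(0.0741)/((4.08×10⁻⁶)(1.602×10⁻¹⁹)(1.54×10⁻⁴)) ≈ 4.13×10²⁷ m⁻³.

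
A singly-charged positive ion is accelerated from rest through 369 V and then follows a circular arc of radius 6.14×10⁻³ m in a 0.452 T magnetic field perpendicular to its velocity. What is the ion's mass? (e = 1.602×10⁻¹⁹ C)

Combine |q|V = ½mv² and r = mv/(|q|B): eliminate v to get m = qB²r²/(2V).
m = (1.602×10⁻¹⁹)(0.452)²(6.14×10⁻³)²/(2·369) ≈ 1.67×10⁻²⁷ kg.

m ≈ 1.67×10⁻²⁷ kg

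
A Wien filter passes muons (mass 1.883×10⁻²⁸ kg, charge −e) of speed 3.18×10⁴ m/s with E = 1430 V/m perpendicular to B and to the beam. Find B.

B = 0.0450 T

Balance of forces in the selector: qE = qvB ⇒ B = E/v.
B = 1430/3.18×10⁴ = 0.0450 T.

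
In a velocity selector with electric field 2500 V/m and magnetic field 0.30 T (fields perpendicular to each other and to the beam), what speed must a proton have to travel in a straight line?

v = 8300 m/s

Zero net Lorentz force requires |qE| = |q v×B|, i.e. E = vB.
v = E/B = 2500/0.30 = 8300 m/s.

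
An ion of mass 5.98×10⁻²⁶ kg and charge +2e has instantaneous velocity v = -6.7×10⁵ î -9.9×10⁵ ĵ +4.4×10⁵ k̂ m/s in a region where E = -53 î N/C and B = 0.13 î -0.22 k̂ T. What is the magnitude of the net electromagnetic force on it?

|F| ≈ 8.60×10⁻¹⁴ N

v×B = (2.18×10⁵, -9.02×10⁴, 1.29×10⁵) N/C.
E + v×B = (2.18×10⁵, -9.02×10⁴, 1.29×10⁵) N/C.
F = q(E + v×B) = (3.204×10⁻¹⁹ C)·(2.18×10⁵, -9.02×10⁴, 1.29×10⁵) = (6.98×10⁻¹⁴, -2.89×10⁻¹⁴, 4.12×10⁻¹⁴) N.
|F| = 8.60×10⁻¹⁴ N.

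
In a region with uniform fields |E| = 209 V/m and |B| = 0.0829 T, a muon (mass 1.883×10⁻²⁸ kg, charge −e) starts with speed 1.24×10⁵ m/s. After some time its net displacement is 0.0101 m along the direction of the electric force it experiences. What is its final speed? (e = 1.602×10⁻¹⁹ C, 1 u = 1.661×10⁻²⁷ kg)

B does no work; ΔKE = |q|E d.
½mv_f² = ½mv₀² + |q|Ed = ½(1.883×10⁻²⁸)(1.24×10⁵)² + (1.602×10⁻¹⁹)(209)(0.0101) ≈ 1.448×10⁻¹⁸ J + 3.382×10⁻¹⁹ J ≈ 1.786×10⁻¹⁸ J.
v_f = √(2·1.786×10⁻¹⁸/1.883×10⁻²⁸) ≈ 1.38×10⁵ m/s.

v_f ≈ 1.38×10⁵ m/s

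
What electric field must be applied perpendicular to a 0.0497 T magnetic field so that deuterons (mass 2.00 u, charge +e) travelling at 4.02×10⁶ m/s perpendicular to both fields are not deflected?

E = 2.00×10⁵ V/m

For straight-line motion qE = qvB, so E = vB.
E = 4.02×10⁶ × 0.0497 = 2.00×10⁵ V/m.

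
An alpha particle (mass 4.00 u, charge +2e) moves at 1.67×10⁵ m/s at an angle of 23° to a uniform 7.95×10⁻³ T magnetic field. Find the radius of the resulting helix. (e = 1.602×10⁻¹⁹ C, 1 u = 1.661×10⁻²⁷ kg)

v⊥ = v sinθ = 1.67×10⁵·sin23° ≈ 6.525×10⁴ m/s.
r = m v⊥/(|q|B) = (6.644×10⁻²⁷)(6.525×10⁴)/((3.204×10⁻¹⁹)(7.95×10⁻³)) ≈ 0.170 m.

r ≈ 0.170 m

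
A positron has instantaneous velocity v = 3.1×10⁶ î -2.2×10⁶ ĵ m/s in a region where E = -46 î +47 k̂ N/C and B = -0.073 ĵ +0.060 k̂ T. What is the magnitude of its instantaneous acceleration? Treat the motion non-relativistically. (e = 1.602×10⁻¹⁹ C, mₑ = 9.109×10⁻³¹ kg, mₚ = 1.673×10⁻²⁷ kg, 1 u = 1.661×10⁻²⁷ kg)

v×B = (-1.32×10⁵, -1.86×10⁵, -2.26×10⁵) N/C.
E + v×B = (-1.32×10⁵, -1.86×10⁵, -2.26×10⁵) N/C.
F = q(E + v×B) = (1.602×10⁻¹⁹ C)·(-1.32×10⁵, -1.86×10⁵, -2.26×10⁵) = (-2.12×10⁻¹⁴, -2.98×10⁻¹⁴, -3.62×10⁻¹⁴) N.
|a| = |F|/m = 5.147×10⁻¹⁴/9.109×10⁻³¹ ≈ 5.65×10¹⁶ m/s².

|a| ≈ 5.65×10¹⁶ m/s²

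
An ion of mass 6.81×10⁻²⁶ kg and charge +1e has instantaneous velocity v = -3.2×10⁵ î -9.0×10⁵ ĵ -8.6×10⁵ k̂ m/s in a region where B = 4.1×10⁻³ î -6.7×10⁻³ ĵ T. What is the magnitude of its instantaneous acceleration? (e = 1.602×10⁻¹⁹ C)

|a| ≈ 2.10×10¹⁰ m/s²

v×B = (-5760, -3530, 5830) N/C.
F = q v×B = (1.602×10⁻¹⁹ C)·(-5760, -3530, 5830) = (-9.23×10⁻¹⁶, -5.65×10⁻¹⁶, 9.35×10⁻¹⁶) N.
|a| = |F|/m = 1.430×10⁻¹⁵/6.81×10⁻²⁶ ≈ 2.10×10¹⁰ m/s².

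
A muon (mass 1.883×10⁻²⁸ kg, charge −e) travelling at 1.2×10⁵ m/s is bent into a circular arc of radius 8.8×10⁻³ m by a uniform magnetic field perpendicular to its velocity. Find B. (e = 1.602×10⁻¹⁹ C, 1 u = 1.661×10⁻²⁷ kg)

B ≈ 0.016 T

From |q|vB = mv²/r, B = mv/(|q|r).
B = (1.883×10⁻²⁸)(1.2×10⁵)/((1.602×10⁻¹⁹)(8.8×10⁻³)) ≈ 0.016 T.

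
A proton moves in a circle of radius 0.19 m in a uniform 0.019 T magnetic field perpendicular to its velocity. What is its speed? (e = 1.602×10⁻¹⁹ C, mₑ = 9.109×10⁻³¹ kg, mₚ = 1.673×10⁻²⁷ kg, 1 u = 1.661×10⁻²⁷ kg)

From |q|vB = mv²/r, v = |q|Br/m.
v = (1.602×10⁻¹⁹)(0.019)(0.19)/1.673×10⁻²⁷ ≈ 3.5×10⁵ m/s.

v ≈ 3.5×10⁵ m/s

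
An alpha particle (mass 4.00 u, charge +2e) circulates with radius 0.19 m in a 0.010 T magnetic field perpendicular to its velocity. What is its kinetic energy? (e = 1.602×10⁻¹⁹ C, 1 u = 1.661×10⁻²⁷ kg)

v = |q|Br/m, then KE = ½mv² = (qBr)²/(2m).
v = (3.204×10⁻¹⁹)(0.010)(0.19)/6.644×10⁻²⁷ ≈ 9.163×10⁴ m/s.
KE = ½(6.644×10⁻²⁷)(9.163×10⁴)² ≈ 2.8×10⁻¹⁷ J.

KE ≈ 2.8×10⁻¹⁷ J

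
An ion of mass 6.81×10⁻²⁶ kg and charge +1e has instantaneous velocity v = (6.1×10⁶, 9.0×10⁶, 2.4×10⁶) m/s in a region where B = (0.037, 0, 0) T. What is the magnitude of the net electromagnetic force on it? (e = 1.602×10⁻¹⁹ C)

v×B = (0, 8.88×10⁴, -3.33×10⁵) N/C.
F = q v×B = (1.602×10⁻¹⁹ C)·(0, 8.88×10⁴, -3.33×10⁵) = (0, 1.42×10⁻¹⁴, -5.33×10⁻¹⁴) N.
|F| = 5.52×10⁻¹⁴ N.

|F| ≈ 5.52×10⁻¹⁴ N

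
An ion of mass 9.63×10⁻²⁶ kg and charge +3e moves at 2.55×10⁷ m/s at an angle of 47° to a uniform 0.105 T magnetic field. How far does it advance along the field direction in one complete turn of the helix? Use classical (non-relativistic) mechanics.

v∥ = v cosθ = 2.55×10⁷·cos47° ≈ 1.739×10⁷ m/s.
T = 2πm/(|q|B) = 2π(9.63×10⁻²⁶)/((4.806×10⁻¹⁹)(0.105)) ≈ 1.199×10⁻⁵ s.
pitch = v∥ T = (1.739×10⁷)(1.199×10⁻⁵) ≈ 209 m.

p ≈ 209 m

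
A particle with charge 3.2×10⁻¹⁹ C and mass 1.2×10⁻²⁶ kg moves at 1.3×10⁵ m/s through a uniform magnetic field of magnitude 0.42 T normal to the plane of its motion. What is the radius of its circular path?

r ≈ 0.012 m

The magnetic force provides the centripetal force: |q|vB = mv²/r.
r = mv/(|q|B) = (1.2×10⁻²⁶)(1.3×10⁵)/((3.2×10⁻¹⁹)(0.42)) ≈ 0.012 m.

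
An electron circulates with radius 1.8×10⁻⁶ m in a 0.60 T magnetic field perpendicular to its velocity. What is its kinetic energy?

v = |q|Br/m, then KE = ½mv² = (qBr)²/(2m).
v = (1.602×10⁻¹⁹)(0.60)(1.8×10⁻⁶)/9.109×10⁻³¹ ≈ 1.899×10⁵ m/s.
KE = ½(9.109×10⁻³¹)(1.899×10⁵)² ≈ 1.6×10⁻²⁰ J.

KE ≈ 1.6×10⁻²⁰ J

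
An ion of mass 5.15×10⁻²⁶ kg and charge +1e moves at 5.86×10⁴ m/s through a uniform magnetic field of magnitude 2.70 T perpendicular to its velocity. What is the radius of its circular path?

The magnetic force provides the centripetal force: |q|vB = mv²/r.
r = mv/(|q|B) = (5.15×10⁻²⁶)(5.86×10⁴)/((1.602×10⁻¹⁹)(2.70)) ≈ 6.98×10⁻³ m.

r ≈ 6.98×10⁻³ m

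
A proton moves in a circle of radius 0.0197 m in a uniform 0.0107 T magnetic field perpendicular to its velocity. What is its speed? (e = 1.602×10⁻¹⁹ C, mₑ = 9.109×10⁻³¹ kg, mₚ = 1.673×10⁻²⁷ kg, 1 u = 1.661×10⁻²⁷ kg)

From |q|vB = mv²/r, v = |q|Br/m.
v = (1.602×10⁻¹⁹)(0.0107)(0.0197)/1.673×10⁻²⁷ ≈ 2.02×10⁴ m/s.

v ≈ 2.02×10⁴ m/s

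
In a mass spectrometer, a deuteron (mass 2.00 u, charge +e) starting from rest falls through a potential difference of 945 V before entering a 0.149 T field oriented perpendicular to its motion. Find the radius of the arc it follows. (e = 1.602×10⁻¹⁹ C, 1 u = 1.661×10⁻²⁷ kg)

Acceleration: |q|V = ½mv² ⇒ v = √(2|q|V/m) = √(2·1.602×10⁻¹⁹·945/3.322×10⁻²⁷) ≈ 3.019×10⁵ m/s.
In the field: r = mv/(|q|B) = (3.322×10⁻²⁷)(3.019×10⁵)/((1.602×10⁻¹⁹)(0.149)) ≈ 0.0420 m.

r ≈ 0.0420 m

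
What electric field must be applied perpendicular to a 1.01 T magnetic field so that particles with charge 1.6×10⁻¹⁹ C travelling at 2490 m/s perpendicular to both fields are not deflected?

E = 2510 V/m

For straight-line motion qE = qvB, so E = vB.
E = 2490 × 1.01 = 2510 V/m.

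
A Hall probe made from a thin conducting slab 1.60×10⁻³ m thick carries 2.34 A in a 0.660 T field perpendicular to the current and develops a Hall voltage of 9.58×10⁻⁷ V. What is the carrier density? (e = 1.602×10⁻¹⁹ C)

From V_H = IB/(n e t), n = IB/(V_H e t).
n = (2.34)(0.660)/((9.58×10⁻⁷)(1.602×10⁻¹⁹)(1.60×10⁻³)) ≈ 6.29×10²⁷ m⁻³.

n ≈ 6.29×10²⁷ m⁻³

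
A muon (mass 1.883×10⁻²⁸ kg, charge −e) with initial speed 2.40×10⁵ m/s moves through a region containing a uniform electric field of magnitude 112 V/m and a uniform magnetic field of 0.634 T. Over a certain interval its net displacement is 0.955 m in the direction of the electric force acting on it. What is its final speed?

B does no work; ΔKE = |q|E d.
½mv_f² = ½mv₀² + |q|Ed = ½(1.883×10⁻²⁸)(2.40×10⁵)² + (1.602×10⁻¹⁹)(112)(0.955) ≈ 5.423×10⁻¹⁸ J + 1.713×10⁻¹⁷ J ≈ 2.256×10⁻¹⁷ J.
v_f = √(2·2.256×10⁻¹⁷/1.883×10⁻²⁸) ≈ 4.89×10⁵ m/s.

v_f ≈ 4.89×10⁵ m/s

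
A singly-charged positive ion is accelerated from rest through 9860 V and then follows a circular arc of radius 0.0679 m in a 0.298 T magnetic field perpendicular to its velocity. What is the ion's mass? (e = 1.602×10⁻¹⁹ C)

Combine |q|V = ½mv² and r = mv/(|q|B): eliminate v to get m = qB²r²/(2V).
m = (1.602×10⁻¹⁹)(0.298)²(0.0679)²/(2·9860) ≈ 3.33×10⁻²⁷ kg.

m ≈ 3.33×10⁻²⁷ kg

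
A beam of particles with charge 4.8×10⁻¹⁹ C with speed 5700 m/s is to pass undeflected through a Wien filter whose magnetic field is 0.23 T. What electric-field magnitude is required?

E = 1300 V/m

For straight-line motion qE = qvB, so E = vB.
E = 5700 × 0.23 = 1300 V/m.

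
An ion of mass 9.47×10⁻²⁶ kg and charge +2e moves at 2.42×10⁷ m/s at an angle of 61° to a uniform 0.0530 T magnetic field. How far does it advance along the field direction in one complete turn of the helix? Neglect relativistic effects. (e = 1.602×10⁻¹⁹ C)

v∥ = v cosθ = 2.42×10⁷·cos61° ≈ 1.173×10⁷ m/s.
T = 2πm/(|q|B) = 2π(9.47×10⁻²⁶)/((3.204×10⁻¹⁹)(0.0530)) ≈ 3.504×10⁻⁵ s.
pitch = v∥ T = (1.173×10⁷)(3.504×10⁻⁵) ≈ 411 m.

p ≈ 411 m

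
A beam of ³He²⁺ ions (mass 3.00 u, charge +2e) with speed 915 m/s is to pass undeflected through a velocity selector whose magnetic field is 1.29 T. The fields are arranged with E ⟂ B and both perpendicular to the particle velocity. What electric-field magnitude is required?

E = 1180 V/m

For straight-line motion qE = qvB, so E = vB.
E = 915 × 1.29 = 1180 V/m.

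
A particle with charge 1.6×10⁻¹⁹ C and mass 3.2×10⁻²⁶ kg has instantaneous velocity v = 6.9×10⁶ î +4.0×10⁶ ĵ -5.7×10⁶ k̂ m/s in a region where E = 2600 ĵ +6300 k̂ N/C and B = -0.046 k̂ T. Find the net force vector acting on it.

F ≈ (-2.94×10⁻¹⁴, 5.12×10⁻¹⁴, 1.01×10⁻¹⁵) N

v×B = (-1.84×10⁵, 3.17×10⁵, 0) N/C.
E + v×B = (-1.84×10⁵, 3.20×10⁵, 6300) N/C.
F = q(E + v×B) = (1.6×10⁻¹⁹ C)·(-1.84×10⁵, 3.20×10⁵, 6300) = (-2.94×10⁻¹⁴, 5.12×10⁻¹⁴, 1.01×10⁻¹⁵) N.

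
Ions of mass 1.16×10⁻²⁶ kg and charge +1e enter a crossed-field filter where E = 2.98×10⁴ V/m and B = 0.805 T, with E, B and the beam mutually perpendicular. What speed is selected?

v = 3.70×10⁴ m/s

For undeflected motion the electric and magnetic forces balance: qE = qvB.
v = E/B = 2.98×10⁴/0.805 = 3.70×10⁴ m/s.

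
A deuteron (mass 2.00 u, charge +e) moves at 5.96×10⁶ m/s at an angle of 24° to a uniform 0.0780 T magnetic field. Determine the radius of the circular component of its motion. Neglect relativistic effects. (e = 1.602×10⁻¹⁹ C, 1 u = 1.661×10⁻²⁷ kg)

r ≈ 0.644 m

v⊥ = v sinθ = 5.96×10⁶·sin24° ≈ 2.424×10⁶ m/s.
r = m v⊥/(|q|B) = (3.322×10⁻²⁷)(2.424×10⁶)/((1.602×10⁻¹⁹)(0.0780)) ≈ 0.644 m.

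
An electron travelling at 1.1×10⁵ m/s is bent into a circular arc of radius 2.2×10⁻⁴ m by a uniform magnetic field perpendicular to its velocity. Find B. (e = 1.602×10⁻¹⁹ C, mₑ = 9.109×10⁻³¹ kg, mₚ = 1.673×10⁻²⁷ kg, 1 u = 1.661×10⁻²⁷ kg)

B ≈ 2.8×10⁻³ T

From |q|vB = mv²/r, B = mv/(|q|r).
B = (9.109×10⁻³¹)(1.1×10⁵)/((1.602×10⁻¹⁹)(2.2×10⁻⁴)) ≈ 2.8×10⁻³ T.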